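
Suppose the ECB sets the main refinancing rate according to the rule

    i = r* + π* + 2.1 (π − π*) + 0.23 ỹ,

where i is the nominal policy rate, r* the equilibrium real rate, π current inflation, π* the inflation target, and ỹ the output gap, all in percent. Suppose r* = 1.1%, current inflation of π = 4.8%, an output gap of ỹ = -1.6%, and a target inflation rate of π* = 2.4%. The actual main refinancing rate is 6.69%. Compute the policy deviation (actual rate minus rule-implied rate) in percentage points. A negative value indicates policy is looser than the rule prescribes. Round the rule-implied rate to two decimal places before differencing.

i = 1.1 + 2.4 + 2.1 × (4.8 − 2.4) + 0.23 × (-1.6)
   = 1.1 + 2.4 + 5.04 − 0.368 = 8.17
Deviation = 6.69 − 8.17 = -1.48 pp.

-1.48 pp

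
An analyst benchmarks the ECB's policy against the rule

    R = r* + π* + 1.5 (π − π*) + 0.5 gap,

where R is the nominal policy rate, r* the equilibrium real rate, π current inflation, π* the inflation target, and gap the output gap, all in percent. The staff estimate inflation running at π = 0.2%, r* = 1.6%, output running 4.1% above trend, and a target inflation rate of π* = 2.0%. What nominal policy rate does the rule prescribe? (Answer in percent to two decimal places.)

2.95%

Output 4.1% above potential → gap = 4.1.
R = 1.6 + 2.0 + 1.5 × (0.2 − 2.0) + 0.5 × 4.1
   = 1.6 + 2 − 2.7 + 2.05 = 2.95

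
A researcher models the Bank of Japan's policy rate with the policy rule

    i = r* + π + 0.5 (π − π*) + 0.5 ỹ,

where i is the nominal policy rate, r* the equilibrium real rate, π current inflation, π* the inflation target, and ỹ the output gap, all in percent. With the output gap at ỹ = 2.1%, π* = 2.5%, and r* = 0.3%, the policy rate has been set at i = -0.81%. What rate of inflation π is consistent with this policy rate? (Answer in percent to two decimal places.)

Collecting π: i = r* + (1 + 0.5) π − 0.5 π* + 0.5 ỹ
1.5 π = -0.81 − 0.3 + 0.5 × 2.5 − 0.5 × 2.1 = -0.91
π = -0.91 / 1.5 = -0.61

-0.61%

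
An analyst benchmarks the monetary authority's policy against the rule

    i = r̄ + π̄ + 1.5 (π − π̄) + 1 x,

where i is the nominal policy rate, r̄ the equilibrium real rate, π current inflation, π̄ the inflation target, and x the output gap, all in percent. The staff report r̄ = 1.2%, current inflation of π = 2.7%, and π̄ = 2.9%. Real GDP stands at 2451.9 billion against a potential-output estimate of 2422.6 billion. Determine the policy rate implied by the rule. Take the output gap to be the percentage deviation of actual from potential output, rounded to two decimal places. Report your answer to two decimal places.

5.01%

Output gap = 100 × (2451.9 − 2422.6) / 2422.6 = 1.21%.
i = 1.20 + 2.90 + 1.5 × (2.70 − 2.90) + 1 × 1.21
   = 1.20 + 2.9 − 0.3 + 1.21 = 5.01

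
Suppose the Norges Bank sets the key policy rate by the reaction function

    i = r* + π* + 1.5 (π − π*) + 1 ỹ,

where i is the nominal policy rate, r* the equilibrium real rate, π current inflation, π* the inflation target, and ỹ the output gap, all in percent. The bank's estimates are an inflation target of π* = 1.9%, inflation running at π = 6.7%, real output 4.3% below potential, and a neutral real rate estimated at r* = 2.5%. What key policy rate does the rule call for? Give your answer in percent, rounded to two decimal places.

Output 4.3% below potential → ỹ = -4.3.
i = 2.5 + 1.9 + 1.5 × (6.7 − 1.9) + 1 × (-4.3)
   = 2.5 + 1.9 + 7.2 − 4.3 = 7.30

7.30%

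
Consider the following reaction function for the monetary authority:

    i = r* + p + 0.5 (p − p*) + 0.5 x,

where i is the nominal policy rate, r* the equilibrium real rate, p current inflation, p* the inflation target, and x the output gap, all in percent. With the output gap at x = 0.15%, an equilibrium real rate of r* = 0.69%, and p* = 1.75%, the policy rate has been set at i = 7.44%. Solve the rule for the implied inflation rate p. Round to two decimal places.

Collecting p: i = r* + (1 + 0.5) p − 0.5 p* + 0.5 x
1.5 p = 7.44 − 0.69 + 0.5 × 1.75 − 0.5 × 0.15 = 7.55
p = 7.55 / 1.5 = 5.03

5.03%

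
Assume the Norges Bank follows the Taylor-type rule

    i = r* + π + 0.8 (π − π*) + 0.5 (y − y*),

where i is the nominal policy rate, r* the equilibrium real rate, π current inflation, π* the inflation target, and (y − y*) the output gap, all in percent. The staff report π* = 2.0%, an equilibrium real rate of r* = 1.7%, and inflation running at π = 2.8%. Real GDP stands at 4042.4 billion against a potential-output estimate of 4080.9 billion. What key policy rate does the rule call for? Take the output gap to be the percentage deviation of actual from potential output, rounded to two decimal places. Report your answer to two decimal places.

4.67%

Output gap = 100 × (4042.4 − 4080.9) / 4080.9 = -0.94%.
i = 1.70 + 2.80 + 0.8 × (2.80 − 2.00) + 0.5 × (-0.94)
   = 1.70 + 2.8 + 0.64 − 0.47 = 4.67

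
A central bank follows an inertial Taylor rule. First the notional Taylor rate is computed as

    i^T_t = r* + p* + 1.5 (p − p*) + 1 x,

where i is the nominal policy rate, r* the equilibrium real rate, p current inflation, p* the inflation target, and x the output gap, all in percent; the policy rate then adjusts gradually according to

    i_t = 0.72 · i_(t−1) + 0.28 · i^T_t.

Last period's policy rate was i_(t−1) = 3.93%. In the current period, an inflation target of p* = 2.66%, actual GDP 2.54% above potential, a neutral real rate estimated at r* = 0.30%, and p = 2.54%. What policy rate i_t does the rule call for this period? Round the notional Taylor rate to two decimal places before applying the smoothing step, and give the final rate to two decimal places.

4.32%

Output 2.54% above potential → x = 2.54.
i^T_t = 0.30 + 2.66 + 1.5 × (2.54 − 2.66) + 1 × 2.54
   = 0.30 + 2.66 − 0.18 + 2.54 = 5.32
i_t = 0.72 × 3.93 + 0.28 × 5.32 = 2.8296 + 1.4896 = 4.32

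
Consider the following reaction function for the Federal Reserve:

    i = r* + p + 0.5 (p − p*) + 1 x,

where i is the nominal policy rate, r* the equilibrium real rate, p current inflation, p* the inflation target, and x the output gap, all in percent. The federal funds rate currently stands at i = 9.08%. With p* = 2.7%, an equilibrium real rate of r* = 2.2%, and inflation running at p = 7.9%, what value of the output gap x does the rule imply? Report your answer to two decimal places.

-3.62%

1 x = 9.08 − 2.2 − 7.9 − 0.5 × (7.9 − 2.7) = -3.62
x = -3.62 / 1 = -3.62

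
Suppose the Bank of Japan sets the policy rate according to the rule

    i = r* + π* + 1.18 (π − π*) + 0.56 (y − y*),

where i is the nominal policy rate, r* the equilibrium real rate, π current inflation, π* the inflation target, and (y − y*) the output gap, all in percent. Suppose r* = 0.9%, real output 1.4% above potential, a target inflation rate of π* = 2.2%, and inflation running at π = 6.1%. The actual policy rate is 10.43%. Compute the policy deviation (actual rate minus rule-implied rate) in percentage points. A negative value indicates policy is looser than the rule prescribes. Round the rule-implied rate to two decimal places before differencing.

Output 1.4% above potential → (y − y*) = 1.4.
i = 0.9 + 2.2 + 1.18 × (6.1 − 2.2) + 0.56 × 1.4
   = 0.9 + 2.2 + 4.602 + 0.784 = 8.49
Deviation = 10.43 − 8.49 = 1.94 pp.

1.94 pp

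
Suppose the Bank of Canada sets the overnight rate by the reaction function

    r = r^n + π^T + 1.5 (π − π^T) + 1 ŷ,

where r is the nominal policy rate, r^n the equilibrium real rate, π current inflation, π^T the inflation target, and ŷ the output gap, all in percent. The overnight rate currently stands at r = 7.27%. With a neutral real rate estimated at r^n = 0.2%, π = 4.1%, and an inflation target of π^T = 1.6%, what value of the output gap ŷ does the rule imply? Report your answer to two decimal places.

1.72%

1 ŷ = 7.27 − 0.2 − 1.6 − 1.5 × (4.1 − 1.6) = 1.72
ŷ = 1.72 / 1 = 1.72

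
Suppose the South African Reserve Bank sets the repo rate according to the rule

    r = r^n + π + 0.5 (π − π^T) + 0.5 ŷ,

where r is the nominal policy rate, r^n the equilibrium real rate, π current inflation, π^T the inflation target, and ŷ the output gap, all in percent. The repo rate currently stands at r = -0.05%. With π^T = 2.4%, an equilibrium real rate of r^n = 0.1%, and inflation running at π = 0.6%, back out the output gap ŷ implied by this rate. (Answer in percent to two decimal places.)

0.30%

0.5 ŷ = -0.05 − 0.1 − 0.6 − 0.5 × (0.6 − 2.4) = 0.15
ŷ = 0.15 / 0.5 = 0.30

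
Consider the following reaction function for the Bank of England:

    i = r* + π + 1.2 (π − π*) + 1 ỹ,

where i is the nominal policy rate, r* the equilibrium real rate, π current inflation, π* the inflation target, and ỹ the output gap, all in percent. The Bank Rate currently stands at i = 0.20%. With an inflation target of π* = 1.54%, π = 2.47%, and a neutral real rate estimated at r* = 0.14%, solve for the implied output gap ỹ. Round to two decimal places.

-3.53%

1 ỹ = 0.20 − 0.14 − 2.47 − 1.2 × (2.47 − 1.54) = -3.526
ỹ = -3.526 / 1 = -3.53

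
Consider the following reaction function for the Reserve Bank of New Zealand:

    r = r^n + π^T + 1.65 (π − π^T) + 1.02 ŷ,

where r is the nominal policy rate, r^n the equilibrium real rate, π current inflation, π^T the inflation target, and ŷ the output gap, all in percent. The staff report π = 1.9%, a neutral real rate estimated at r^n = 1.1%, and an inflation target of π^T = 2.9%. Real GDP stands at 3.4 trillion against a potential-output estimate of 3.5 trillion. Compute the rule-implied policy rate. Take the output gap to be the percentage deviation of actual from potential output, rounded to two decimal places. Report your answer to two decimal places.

-0.57%

Output gap = 100 × (3.4 − 3.5) / 3.5 = -2.86%.
r = 1.10 + 2.90 + 1.65 × (1.90 − 2.90) + 1.02 × (-2.86)
   = 1.10 + 2.9 − 1.65 − 2.9172 = -0.57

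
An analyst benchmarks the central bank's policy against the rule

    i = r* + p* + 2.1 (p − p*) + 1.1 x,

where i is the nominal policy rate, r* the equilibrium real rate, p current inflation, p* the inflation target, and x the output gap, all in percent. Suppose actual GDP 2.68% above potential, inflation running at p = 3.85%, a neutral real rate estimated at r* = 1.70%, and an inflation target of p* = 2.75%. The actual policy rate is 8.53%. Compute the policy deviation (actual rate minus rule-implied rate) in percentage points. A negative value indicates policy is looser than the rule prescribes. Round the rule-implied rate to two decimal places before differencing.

Output 2.68% above potential → x = 2.68.
i = 1.70 + 2.75 + 2.1 × (3.85 − 2.75) + 1.1 × 2.68
   = 1.70 + 2.75 + 2.31 + 2.948 = 9.71
Deviation = 8.53 − 9.71 = -1.18 pp.

-1.18 pp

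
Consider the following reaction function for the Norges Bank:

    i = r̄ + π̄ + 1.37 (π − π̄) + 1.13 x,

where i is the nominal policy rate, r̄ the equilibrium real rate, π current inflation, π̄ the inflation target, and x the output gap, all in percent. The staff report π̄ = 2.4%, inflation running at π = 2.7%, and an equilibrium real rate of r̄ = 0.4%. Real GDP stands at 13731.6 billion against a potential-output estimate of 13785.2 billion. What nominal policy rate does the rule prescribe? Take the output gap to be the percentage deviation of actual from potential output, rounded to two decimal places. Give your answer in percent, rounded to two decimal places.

2.77%

Output gap = 100 × (13731.6 − 13785.2) / 13785.2 = -0.39%.
i = 0.40 + 2.40 + 1.37 × (2.70 − 2.40) + 1.13 × (-0.39)
   = 0.40 + 2.4 + 0.411 − 0.4407 = 2.77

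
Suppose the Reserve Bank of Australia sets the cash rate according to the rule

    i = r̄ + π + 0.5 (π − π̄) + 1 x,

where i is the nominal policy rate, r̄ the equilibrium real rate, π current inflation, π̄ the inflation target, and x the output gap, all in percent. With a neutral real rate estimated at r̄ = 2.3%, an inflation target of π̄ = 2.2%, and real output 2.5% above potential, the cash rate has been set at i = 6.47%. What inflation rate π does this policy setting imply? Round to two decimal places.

1.85%

Output 2.5% above potential → x = 2.5.
Collecting π: i = r̄ + (1 + 0.5) π − 0.5 π̄ + 1 x
1.5 π = 6.47 − 2.3 + 0.5 × 2.2 − 1 × 2.5 = 2.77
π = 2.77 / 1.5 = 1.85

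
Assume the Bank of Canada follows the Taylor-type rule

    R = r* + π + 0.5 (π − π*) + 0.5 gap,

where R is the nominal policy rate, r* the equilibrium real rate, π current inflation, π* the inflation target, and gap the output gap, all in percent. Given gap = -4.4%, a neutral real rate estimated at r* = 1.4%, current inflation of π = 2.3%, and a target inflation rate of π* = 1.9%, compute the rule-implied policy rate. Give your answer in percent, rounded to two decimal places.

R = 1.4 + 2.3 + 0.5 × (2.3 − 1.9) + 0.5 × (-4.4)
   = 1.4 + 2.3 + 0.2 − 2.2 = 1.70

1.70%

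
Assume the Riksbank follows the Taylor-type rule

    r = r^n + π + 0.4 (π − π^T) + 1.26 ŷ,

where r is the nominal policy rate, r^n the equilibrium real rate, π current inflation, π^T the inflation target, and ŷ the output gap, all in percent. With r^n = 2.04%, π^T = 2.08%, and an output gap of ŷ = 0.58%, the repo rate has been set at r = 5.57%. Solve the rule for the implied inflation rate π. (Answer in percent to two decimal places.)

2.59%

Collecting π: r = r^n + (1 + 0.4) π − 0.4 π^T + 1.26 ŷ
1.4 π = 5.57 − 2.04 + 0.4 × 2.08 − 1.26 × 0.58 = 3.6312
π = 3.6312 / 1.4 = 2.59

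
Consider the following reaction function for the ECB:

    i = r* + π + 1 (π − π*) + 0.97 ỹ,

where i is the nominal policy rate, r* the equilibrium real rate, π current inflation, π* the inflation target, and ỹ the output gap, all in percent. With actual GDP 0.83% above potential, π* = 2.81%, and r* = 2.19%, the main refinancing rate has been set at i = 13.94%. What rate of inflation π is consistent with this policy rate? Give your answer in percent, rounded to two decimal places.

6.88%

Output 0.83% above potential → ỹ = 0.83.
Collecting π: i = r* + (1 + 1) π − 1 π* + 0.97 ỹ
2 π = 13.94 − 2.19 + 1 × 2.81 − 0.97 × 0.83 = 13.7549
π = 13.7549 / 2 = 6.88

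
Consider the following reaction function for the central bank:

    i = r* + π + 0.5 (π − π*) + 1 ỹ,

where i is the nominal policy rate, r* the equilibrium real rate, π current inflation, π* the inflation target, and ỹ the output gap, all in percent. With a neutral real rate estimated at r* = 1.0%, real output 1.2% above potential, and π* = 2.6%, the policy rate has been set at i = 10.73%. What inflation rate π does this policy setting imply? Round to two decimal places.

Output 1.2% above potential → ỹ = 1.2.
Collecting π: i = r* + (1 + 0.5) π − 0.5 π* + 1 ỹ
1.5 π = 10.73 − 1.0 + 0.5 × 2.6 − 1 × 1.2 = 9.83
π = 9.83 / 1.5 = 6.55

6.55%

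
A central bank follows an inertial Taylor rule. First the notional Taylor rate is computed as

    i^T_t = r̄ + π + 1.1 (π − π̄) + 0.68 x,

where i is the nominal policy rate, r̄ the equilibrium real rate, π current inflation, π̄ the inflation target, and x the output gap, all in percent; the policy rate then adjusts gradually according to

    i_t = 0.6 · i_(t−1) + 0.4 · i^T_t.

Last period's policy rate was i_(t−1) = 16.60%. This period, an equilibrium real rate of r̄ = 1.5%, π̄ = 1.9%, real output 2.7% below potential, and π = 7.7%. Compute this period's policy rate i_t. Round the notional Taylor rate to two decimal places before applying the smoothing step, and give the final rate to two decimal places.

Output 2.7% below potential → x = -2.7.
i^T_t = 1.5 + 7.7 + 1.1 × (7.7 − 1.9) + 0.68 × (-2.7)
   = 1.5 + 7.7 + 6.38 − 1.836 = 13.74
i_t = 0.6 × 16.60 + 0.4 × 13.74 = 9.96 + 5.496 = 15.46

15.46%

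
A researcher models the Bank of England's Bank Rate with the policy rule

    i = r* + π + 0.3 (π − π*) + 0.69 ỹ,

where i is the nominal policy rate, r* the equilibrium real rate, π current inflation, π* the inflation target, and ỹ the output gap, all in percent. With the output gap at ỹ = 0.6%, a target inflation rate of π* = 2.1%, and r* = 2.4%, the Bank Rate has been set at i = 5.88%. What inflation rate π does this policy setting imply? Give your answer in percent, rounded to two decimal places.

Collecting π: i = r* + (1 + 0.3) π − 0.3 π* + 0.69 ỹ
1.3 π = 5.88 − 2.4 + 0.3 × 2.1 − 0.69 × 0.6 = 3.696
π = 3.696 / 1.3 = 2.84

2.84%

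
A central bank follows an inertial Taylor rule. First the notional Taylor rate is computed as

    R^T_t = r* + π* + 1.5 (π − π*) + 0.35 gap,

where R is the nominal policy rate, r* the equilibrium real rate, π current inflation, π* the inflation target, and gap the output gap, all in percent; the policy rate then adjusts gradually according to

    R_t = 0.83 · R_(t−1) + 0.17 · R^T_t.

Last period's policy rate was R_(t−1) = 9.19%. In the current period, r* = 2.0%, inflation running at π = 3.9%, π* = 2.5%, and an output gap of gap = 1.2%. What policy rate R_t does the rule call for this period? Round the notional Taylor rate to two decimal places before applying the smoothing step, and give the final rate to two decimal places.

R^T_t = 2.0 + 2.5 + 1.5 × (3.9 − 2.5) + 0.35 × 1.2
   = 2.0 + 2.5 + 2.1 + 0.42 = 7.02
R_t = 0.83 × 9.19 + 0.17 × 7.02 = 7.6277 + 1.1934 = 8.82

8.82%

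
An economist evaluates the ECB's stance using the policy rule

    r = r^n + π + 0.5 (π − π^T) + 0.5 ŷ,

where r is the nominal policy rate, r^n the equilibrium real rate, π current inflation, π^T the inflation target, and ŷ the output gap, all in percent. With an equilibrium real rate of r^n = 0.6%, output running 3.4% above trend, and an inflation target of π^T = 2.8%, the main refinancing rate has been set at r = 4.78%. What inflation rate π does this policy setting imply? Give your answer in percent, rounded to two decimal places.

2.59%

Output 3.4% above potential → ŷ = 3.4.
Collecting π: r = r^n + (1 + 0.5) π − 0.5 π^T + 0.5 ŷ
1.5 π = 4.78 − 0.6 + 0.5 × 2.8 − 0.5 × 3.4 = 3.88
π = 3.88 / 1.5 = 2.59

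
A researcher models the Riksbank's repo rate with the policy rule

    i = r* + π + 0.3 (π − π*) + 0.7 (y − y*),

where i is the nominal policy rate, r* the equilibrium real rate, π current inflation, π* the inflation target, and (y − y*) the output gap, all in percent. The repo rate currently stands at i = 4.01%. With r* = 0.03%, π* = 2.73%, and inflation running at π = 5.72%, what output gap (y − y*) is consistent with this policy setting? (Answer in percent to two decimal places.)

0.7 (y − y*) = 4.01 − 0.03 − 5.72 − 0.3 × (5.72 − 2.73) = -2.637
(y − y*) = -2.637 / 0.7 = -3.77

-3.77%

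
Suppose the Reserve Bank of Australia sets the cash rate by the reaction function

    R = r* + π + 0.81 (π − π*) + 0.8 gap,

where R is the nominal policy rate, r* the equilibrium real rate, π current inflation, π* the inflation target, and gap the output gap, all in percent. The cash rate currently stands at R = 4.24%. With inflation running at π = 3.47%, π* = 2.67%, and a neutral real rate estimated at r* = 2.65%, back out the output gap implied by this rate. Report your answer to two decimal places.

0.8 gap = 4.24 − 2.65 − 3.47 − 0.81 × (3.47 − 2.67) = -2.528
gap = -2.528 / 0.8 = -3.16

-3.16%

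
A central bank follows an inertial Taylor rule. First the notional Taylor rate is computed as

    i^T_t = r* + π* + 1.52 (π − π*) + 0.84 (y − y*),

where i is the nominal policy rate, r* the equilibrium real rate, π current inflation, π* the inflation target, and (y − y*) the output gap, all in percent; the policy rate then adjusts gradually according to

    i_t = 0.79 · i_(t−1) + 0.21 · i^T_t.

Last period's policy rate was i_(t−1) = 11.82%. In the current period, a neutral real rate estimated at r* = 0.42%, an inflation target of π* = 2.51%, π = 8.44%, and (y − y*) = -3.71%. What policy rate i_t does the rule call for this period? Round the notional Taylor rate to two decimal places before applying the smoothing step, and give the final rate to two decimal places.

i^T_t = 0.42 + 2.51 + 1.52 × (8.44 − 2.51) + 0.84 × (-3.71)
   = 0.42 + 2.51 + 9.0136 − 3.1164 = 8.83
i_t = 0.79 × 11.82 + 0.21 × 8.83 = 9.3378 + 1.8543 = 11.19

11.19%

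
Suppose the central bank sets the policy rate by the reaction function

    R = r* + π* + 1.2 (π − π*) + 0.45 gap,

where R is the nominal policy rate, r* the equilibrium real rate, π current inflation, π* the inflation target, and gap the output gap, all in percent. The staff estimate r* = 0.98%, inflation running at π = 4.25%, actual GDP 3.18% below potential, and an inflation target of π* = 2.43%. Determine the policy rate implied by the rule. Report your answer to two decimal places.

Output 3.18% below potential → gap = -3.18.
R = 0.98 + 2.43 + 1.2 × (4.25 − 2.43) + 0.45 × (-3.18)
   = 0.98 + 2.43 + 2.184 − 1.431 = 4.16

4.16%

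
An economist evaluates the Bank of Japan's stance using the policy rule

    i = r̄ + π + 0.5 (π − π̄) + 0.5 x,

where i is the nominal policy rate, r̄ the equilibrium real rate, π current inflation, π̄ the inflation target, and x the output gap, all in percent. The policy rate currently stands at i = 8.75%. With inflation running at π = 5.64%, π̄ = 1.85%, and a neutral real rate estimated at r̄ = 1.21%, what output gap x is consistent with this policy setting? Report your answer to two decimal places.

0.5 x = 8.75 − 1.21 − 5.64 − 0.5 × (5.64 − 1.85) = 0.005
x = 0.005 / 0.5 = 0.01

0.01%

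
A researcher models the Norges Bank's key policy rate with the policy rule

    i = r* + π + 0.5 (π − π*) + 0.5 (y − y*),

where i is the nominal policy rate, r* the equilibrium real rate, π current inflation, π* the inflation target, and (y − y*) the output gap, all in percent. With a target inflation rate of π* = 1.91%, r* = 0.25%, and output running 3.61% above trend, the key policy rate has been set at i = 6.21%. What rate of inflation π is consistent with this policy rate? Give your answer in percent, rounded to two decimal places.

3.41%

Output 3.61% above potential → (y − y*) = 3.61.
Collecting π: i = r* + (1 + 0.5) π − 0.5 π* + 0.5 (y − y*)
1.5 π = 6.21 − 0.25 + 0.5 × 1.91 − 0.5 × 3.61 = 5.11
π = 5.11 / 1.5 = 3.41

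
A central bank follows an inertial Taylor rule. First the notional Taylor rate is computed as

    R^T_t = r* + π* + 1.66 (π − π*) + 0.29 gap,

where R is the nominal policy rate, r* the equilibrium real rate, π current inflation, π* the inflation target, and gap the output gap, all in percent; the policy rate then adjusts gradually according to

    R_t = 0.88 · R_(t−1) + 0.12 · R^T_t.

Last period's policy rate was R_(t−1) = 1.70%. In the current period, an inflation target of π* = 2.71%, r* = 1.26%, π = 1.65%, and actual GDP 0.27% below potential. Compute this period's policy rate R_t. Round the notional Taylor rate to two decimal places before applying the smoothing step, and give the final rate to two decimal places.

1.75%

Output 0.27% below potential → gap = -0.27.
R^T_t = 1.26 + 2.71 + 1.66 × (1.65 − 2.71) + 0.29 × (-0.27)
   = 1.26 + 2.71 − 1.7596 − 0.0783 = 2.13
R_t = 0.88 × 1.70 + 0.12 × 2.13 = 1.496 + 0.2556 = 1.75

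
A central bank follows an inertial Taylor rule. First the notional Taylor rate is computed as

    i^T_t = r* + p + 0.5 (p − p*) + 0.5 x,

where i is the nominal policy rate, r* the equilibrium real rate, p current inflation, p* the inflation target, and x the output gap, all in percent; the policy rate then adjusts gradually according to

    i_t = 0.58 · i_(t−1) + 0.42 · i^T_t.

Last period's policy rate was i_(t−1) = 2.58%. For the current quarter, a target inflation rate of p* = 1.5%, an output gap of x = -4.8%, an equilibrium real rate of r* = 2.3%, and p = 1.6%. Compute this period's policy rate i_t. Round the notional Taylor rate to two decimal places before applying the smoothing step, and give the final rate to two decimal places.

2.15%

i^T_t = 2.3 + 1.6 + 0.5 × (1.6 − 1.5) + 0.5 × (-4.8)
   = 2.3 + 1.6 + 0.05 − 2.4 = 1.55
i_t = 0.58 × 2.58 + 0.42 × 1.55 = 1.4964 + 0.651 = 2.15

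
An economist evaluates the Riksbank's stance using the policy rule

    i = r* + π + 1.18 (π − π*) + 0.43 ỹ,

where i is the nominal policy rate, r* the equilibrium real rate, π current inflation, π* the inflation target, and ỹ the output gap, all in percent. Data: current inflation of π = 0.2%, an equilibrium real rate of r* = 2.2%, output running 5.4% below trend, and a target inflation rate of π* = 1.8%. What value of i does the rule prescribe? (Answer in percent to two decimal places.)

-1.81%

Output 5.4% below potential → ỹ = -5.4.
i = 2.2 + 0.2 + 1.18 × (0.2 − 1.8) + 0.43 × (-5.4)
   = 2.2 + 0.2 − 1.888 − 2.322 = -1.81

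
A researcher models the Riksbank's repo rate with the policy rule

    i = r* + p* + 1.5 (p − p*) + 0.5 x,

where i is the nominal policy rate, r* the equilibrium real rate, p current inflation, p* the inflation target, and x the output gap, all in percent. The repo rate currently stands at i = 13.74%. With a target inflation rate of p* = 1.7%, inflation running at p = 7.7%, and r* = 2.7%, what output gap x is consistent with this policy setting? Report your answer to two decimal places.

0.68%

0.5 x = 13.74 − 2.7 − 1.7 − 1.5 × (7.7 − 1.7) = 0.34
x = 0.34 / 0.5 = 0.68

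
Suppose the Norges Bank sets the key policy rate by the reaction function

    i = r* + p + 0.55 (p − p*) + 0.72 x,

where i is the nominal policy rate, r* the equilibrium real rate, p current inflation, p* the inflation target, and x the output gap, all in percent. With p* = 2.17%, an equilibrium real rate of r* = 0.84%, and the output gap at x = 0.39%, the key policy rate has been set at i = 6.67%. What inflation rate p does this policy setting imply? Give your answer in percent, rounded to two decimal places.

4.35%

Collecting p: i = r* + (1 + 0.55) p − 0.55 p* + 0.72 x
1.55 p = 6.67 − 0.84 + 0.55 × 2.17 − 0.72 × 0.39 = 6.7427
p = 6.7427 / 1.55 = 4.35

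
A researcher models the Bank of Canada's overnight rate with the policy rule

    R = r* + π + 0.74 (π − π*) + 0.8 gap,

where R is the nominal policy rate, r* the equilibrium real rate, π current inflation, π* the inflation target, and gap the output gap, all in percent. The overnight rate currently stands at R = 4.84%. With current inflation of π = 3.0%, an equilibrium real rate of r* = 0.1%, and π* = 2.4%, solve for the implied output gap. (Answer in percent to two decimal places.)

1.62%

0.8 gap = 4.84 − 0.1 − 3.0 − 0.74 × (3.0 − 2.4) = 1.296
gap = 1.296 / 0.8 = 1.62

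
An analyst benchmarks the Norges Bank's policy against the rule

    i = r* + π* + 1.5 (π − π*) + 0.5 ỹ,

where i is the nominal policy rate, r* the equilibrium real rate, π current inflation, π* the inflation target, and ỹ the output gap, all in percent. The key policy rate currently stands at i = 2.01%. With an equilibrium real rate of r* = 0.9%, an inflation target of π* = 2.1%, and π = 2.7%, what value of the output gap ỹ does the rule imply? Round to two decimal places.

0.5 ỹ = 2.01 − 0.9 − 2.1 − 1.5 × (2.7 − 2.1) = -1.89
ỹ = -1.89 / 0.5 = -3.78

-3.78%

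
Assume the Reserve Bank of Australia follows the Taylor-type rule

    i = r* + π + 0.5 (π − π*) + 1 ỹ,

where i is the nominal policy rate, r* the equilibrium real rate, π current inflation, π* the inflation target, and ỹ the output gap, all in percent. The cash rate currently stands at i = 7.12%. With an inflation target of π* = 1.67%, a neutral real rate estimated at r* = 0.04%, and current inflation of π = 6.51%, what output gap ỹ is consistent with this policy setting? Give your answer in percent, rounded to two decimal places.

-1.85%

1 ỹ = 7.12 − 0.04 − 6.51 − 0.5 × (6.51 − 1.67) = -1.85
ỹ = -1.85 / 1 = -1.85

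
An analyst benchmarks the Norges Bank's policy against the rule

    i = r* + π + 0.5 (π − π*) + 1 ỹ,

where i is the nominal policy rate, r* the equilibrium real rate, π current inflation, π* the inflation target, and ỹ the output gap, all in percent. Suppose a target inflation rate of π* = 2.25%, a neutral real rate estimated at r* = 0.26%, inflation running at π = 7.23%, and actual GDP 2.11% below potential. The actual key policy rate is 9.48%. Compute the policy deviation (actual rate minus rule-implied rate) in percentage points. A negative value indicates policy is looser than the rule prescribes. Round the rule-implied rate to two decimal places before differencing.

Output 2.11% below potential → ỹ = -2.11.
i = 0.26 + 7.23 + 0.5 × (7.23 − 2.25) + 1 × (-2.11)
   = 0.26 + 7.23 + 2.49 − 2.11 = 7.87
Deviation = 9.48 − 7.87 = 1.61 pp.

1.61 pp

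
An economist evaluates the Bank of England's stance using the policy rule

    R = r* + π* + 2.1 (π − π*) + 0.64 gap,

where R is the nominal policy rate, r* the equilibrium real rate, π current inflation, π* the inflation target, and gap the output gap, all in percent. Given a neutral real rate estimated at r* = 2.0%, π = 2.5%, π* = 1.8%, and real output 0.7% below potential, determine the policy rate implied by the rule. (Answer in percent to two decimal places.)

4.82%

Output 0.7% below potential → gap = -0.7.
R = 2.0 + 1.8 + 2.1 × (2.5 − 1.8) + 0.64 × (-0.7)
   = 2.0 + 1.8 + 1.47 − 0.448 = 4.82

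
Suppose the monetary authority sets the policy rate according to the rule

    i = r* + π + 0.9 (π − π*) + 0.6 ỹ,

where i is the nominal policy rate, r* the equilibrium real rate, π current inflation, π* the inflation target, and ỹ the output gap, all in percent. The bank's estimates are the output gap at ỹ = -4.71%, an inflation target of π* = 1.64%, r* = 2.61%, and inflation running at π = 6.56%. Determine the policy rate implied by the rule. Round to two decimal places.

10.77%

i = 2.61 + 6.56 + 0.9 × (6.56 − 1.64) + 0.6 × (-4.71)
   = 2.61 + 6.56 + 4.428 − 2.826 = 10.77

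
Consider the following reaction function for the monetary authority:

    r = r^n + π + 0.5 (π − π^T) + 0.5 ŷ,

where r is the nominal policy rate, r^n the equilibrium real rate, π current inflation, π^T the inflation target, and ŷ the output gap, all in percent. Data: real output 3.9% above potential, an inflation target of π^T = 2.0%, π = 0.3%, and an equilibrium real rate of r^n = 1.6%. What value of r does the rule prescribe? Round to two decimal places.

3.00%

Output 3.9% above potential → ŷ = 3.9.
r = 1.6 + 0.3 + 0.5 × (0.3 − 2.0) + 0.5 × 3.9
   = 1.6 + 0.3 − 0.85 + 1.95 = 3.00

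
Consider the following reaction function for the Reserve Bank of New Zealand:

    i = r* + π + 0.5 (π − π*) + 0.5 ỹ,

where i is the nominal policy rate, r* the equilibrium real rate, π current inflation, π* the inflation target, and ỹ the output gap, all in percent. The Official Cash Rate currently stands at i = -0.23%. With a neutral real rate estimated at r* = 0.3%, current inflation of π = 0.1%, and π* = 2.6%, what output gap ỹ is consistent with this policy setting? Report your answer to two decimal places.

0.5 ỹ = -0.23 − 0.3 − 0.1 − 0.5 × (0.1 − 2.6) = 0.62
ỹ = 0.62 / 0.5 = 1.24

1.24%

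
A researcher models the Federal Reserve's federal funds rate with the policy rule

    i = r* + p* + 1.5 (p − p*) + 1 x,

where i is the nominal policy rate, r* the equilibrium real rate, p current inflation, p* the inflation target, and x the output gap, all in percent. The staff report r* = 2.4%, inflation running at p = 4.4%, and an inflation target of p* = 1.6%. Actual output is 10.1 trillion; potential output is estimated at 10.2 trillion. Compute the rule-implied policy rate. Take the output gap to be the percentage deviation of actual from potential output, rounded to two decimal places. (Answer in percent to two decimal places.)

7.22%

Output gap = 100 × (10.1 − 10.2) / 10.2 = -0.98%.
i = 2.40 + 1.60 + 1.5 × (4.40 − 1.60) + 1 × (-0.98)
   = 2.40 + 1.6 + 4.2 − 0.98 = 7.22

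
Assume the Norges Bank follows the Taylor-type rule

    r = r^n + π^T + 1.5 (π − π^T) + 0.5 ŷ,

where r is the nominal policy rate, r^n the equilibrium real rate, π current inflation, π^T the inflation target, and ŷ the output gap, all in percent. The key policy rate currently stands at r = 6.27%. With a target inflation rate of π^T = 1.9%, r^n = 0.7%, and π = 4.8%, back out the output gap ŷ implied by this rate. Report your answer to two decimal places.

-1.36%

0.5 ŷ = 6.27 − 0.7 − 1.9 − 1.5 × (4.8 − 1.9) = -0.68
ŷ = -0.68 / 0.5 = -1.36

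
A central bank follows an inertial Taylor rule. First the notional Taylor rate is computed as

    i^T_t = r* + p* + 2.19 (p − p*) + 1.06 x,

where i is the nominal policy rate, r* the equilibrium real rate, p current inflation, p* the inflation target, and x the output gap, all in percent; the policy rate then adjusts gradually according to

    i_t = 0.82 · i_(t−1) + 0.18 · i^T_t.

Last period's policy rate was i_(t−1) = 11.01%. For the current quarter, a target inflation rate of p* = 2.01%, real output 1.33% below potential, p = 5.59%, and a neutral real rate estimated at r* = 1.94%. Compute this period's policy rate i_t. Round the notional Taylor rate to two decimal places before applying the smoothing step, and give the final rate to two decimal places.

10.90%

Output 1.33% below potential → x = -1.33.
i^T_t = 1.94 + 2.01 + 2.19 × (5.59 − 2.01) + 1.06 × (-1.33)
   = 1.94 + 2.01 + 7.8402 − 1.4098 = 10.38
i_t = 0.82 × 11.01 + 0.18 × 10.38 = 9.0282 + 1.8684 = 10.90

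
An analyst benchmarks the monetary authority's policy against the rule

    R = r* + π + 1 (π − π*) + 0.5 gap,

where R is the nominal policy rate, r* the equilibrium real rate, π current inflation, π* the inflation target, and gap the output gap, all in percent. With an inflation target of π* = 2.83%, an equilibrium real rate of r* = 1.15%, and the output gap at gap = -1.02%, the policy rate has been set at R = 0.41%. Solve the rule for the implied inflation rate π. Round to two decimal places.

Collecting π: R = r* + (1 + 1) π − 1 π* + 0.5 gap
2 π = 0.41 − 1.15 + 1 × 2.83 − 0.5 × (-1.02) = 2.6
π = 2.6 / 2 = 1.30

1.30%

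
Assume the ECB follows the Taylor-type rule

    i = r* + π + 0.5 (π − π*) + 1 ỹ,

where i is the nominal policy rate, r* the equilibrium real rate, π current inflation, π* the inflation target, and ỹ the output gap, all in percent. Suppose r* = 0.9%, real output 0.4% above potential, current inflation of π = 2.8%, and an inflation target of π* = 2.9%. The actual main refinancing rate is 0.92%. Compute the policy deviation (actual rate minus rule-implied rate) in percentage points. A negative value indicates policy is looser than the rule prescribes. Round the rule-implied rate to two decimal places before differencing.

Output 0.4% above potential → ỹ = 0.4.
i = 0.9 + 2.8 + 0.5 × (2.8 − 2.9) + 1 × 0.4
   = 0.9 + 2.8 − 0.05 + 0.4 = 4.05
Deviation = 0.92 − 4.05 = -3.13 pp.

-3.13 pp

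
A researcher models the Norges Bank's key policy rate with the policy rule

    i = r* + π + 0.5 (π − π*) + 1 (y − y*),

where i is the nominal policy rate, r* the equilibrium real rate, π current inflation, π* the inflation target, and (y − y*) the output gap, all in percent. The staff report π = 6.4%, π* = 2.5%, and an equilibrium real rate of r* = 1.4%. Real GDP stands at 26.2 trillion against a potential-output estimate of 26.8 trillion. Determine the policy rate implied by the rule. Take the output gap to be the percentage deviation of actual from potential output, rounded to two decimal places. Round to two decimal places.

Output gap = 100 × (26.2 − 26.8) / 26.8 = -2.24%.
i = 1.40 + 6.40 + 0.5 × (6.40 − 2.50) + 1 × (-2.24)
   = 1.40 + 6.4 + 1.95 − 2.24 = 7.51

7.51%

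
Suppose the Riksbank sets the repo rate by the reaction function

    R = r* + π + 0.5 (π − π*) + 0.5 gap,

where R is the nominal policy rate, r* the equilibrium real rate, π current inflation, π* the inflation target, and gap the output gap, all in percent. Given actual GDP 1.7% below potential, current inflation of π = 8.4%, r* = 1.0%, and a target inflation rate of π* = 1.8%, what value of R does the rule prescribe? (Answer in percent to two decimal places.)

Output 1.7% below potential → gap = -1.7.
R = 1.0 + 8.4 + 0.5 × (8.4 − 1.8) + 0.5 × (-1.7)
   = 1.0 + 8.4 + 3.3 − 0.85 = 11.85

11.85%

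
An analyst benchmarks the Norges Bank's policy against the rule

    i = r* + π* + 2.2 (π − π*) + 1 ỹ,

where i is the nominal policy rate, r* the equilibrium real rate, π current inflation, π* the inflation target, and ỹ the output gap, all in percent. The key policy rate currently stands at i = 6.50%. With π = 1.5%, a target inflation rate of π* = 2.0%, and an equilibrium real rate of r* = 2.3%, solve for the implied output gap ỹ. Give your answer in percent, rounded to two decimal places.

3.30%

1 ỹ = 6.50 − 2.3 − 2.0 − 2.2 × (1.5 − 2.0) = 3.3
ỹ = 3.3 / 1 = 3.30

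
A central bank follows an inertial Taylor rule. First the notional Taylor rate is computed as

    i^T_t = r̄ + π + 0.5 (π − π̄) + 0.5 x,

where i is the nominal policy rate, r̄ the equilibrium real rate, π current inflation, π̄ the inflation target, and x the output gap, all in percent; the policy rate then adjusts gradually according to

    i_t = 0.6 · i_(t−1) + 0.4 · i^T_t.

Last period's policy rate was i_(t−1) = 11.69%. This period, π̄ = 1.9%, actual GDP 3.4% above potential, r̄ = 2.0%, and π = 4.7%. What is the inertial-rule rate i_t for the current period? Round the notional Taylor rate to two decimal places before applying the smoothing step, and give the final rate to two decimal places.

Output 3.4% above potential → x = 3.4.
i^T_t = 2.0 + 4.7 + 0.5 × (4.7 − 1.9) + 0.5 × 3.4
   = 2.0 + 4.7 + 1.4 + 1.7 = 9.80
i_t = 0.6 × 11.69 + 0.4 × 9.80 = 7.014 + 3.92 = 10.93

10.93%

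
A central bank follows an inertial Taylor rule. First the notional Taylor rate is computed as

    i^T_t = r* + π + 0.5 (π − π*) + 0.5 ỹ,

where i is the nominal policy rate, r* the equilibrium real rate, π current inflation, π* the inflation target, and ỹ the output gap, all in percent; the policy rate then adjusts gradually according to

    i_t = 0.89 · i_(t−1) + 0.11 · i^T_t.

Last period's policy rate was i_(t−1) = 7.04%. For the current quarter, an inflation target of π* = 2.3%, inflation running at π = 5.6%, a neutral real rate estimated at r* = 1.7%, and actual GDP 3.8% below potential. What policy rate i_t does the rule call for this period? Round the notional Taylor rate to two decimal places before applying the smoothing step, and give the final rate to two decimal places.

7.04%

Output 3.8% below potential → ỹ = -3.8.
i^T_t = 1.7 + 5.6 + 0.5 × (5.6 − 2.3) + 0.5 × (-3.8)
   = 1.7 + 5.6 + 1.65 − 1.9 = 7.05
i_t = 0.89 × 7.04 + 0.11 × 7.05 = 6.2656 + 0.7755 = 7.04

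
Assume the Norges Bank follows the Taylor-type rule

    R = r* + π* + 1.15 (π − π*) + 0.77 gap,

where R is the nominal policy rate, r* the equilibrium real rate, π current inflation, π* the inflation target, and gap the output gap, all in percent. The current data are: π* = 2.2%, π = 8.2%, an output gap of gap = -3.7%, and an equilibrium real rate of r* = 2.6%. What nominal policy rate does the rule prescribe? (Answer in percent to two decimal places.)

R = 2.6 + 2.2 + 1.15 × (8.2 − 2.2) + 0.77 × (-3.7)
   = 2.6 + 2.2 + 6.9 − 2.849 = 8.85

8.85%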